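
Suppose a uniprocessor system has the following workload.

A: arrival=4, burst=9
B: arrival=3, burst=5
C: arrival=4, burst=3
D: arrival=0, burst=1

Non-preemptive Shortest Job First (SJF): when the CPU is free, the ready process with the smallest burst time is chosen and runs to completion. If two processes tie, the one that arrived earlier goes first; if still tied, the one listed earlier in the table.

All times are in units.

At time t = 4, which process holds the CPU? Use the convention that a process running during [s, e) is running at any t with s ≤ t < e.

B

Schedule: | D 0-1 | idle 1-3 | B 3-8 | C 8-11 | A 11-20 |
Completion: A=20  B=8  C=11  D=1
Turnaround (C−A): A=16  B=5  C=7  D=1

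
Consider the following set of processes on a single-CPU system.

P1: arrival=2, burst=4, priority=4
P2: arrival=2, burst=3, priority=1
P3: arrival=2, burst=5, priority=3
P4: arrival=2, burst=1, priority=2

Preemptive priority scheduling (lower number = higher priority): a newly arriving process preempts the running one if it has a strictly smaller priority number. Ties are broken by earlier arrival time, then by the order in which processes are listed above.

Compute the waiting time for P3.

Gantt: | idle 0-2 | P2 2-5 | P4 5-6 | P3 6-11 | P1 11-15 |
Completion: P1=15  P2=5  P3=11  P4=6
Waiting(P3) = turnaround − burst = 9 − 5 = 4

4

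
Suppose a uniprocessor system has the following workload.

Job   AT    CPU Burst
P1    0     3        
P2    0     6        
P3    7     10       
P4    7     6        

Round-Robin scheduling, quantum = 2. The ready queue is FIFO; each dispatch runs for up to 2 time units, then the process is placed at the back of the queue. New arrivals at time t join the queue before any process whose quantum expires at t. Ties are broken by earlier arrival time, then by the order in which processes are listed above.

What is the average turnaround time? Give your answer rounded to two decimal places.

12.50

Gantt: | P1 0-2 | P2 2-4 | P1 4-5 | P2 5-7 | P3 7-9 | P4 9-11 | P2 11-13 | P3 13-15 | P4 15-17 | P3 17-19 | P4 19-21 | P3 21-25 |
Completion: P1=5  P2=13  P3=25  P4=21
Turnaround (C−A): P1=5  P2=13  P3=18  P4=14
Turnaround times: P1=5, P2=13, P3=18, P4=14
Average turnaround = (5+13+18+14) / 4 = 50/4 = 12.50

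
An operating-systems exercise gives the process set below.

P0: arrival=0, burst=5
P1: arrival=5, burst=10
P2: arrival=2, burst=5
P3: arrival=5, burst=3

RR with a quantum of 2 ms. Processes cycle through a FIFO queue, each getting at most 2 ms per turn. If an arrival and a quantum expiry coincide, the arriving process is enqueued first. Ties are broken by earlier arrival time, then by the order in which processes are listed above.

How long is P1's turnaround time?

Timeline: | P0 0-2 | P2 2-4 | P0 4-6 | P2 6-8 | P1 8-10 | P3 10-12 | P0 12-13 | P2 13-14 | P1 14-16 | P3 16-17 | P1 17-23 |
Completion: P0=13  P1=23  P2=14  P3=17
Turnaround (C−A): P0=13  P1=18  P2=12  P3=12
Turnaround(P1) = completion − arrival = 23 − 5 = 18

18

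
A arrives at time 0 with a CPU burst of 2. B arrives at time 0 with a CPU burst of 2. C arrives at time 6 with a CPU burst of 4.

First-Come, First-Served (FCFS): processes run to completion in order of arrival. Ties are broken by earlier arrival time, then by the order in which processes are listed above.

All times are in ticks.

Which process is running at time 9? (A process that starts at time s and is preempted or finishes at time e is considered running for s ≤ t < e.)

C

Schedule: | A 0-2 | B 2-4 | idle 4-6 | C 6-10 |
Completion: A=2  B=4  C=10
Turnaround (C−A): A=2  B=4  C=4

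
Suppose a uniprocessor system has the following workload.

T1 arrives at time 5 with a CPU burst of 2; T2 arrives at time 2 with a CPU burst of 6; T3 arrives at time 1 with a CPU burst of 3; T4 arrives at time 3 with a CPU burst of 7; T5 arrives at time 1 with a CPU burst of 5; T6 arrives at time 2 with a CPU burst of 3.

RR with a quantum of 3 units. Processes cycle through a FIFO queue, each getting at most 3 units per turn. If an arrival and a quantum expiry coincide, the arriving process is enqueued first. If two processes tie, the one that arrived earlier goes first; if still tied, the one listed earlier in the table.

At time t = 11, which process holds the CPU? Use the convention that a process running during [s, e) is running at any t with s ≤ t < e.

T6

Timeline: | idle 0-1 | T3 1-4 | T5 4-7 | T2 7-10 | T6 10-13 | T4 13-16 | T1 16-18 | T5 18-20 | T2 20-23 | T4 23-27 |
Completion: T1=18  T2=23  T3=4  T4=27  T5=20  T6=13
Turnaround (C−A): T1=13  T2=21  T3=3  T4=24  T5=19  T6=11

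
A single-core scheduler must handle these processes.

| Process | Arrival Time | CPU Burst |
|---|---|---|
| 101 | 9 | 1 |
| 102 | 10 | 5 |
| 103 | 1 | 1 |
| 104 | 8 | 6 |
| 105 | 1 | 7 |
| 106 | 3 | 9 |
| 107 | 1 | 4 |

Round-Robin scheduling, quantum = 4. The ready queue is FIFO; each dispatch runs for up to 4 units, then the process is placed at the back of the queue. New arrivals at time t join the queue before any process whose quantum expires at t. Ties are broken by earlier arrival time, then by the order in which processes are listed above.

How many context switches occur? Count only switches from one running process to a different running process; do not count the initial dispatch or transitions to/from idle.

Gantt: | idle 0-1 | 103 1-2 | 105 2-6 | 107 6-10 | 106 10-14 | 105 14-17 | 104 17-21 | 101 21-22 | 102 22-26 | 106 26-30 | 104 30-32 | 102 32-33 | 106 33-34 |
Completion: 101=22  102=33  103=2  104=32  105=17  106=34  107=10
Turnaround (C−A): 101=13  102=23  103=1  104=24  105=16  106=31  107=9

11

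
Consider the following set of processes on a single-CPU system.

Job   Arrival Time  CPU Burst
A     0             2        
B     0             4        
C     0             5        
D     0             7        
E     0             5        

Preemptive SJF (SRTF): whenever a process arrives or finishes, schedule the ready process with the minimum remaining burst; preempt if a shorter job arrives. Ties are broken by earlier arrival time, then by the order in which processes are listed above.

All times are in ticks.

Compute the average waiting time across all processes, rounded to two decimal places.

Gantt: | A 0-2 | B 2-6 | C 6-11 | E 11-16 | D 16-23 |
Completion: A=2  B=6  C=11  D=23  E=16
Turnaround (C−A): A=2  B=6  C=11  D=23  E=16
Waiting times: A=0, B=2, C=6, D=16, E=11
Average waiting = (0+2+6+16+11) / 5 = 35/5 = 7.00

7.00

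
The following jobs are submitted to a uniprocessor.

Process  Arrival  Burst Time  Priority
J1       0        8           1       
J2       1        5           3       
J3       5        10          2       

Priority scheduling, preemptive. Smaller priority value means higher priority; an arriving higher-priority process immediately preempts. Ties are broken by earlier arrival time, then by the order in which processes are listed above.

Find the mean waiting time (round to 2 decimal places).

Timeline: | J1 0-8 | J3 8-18 | J2 18-23 |
Completion: J1=8  J2=23  J3=18
Waiting times: J1=0, J2=17, J3=3
Average waiting = (0+17+3) / 3 = 20/3 = 6.67

6.67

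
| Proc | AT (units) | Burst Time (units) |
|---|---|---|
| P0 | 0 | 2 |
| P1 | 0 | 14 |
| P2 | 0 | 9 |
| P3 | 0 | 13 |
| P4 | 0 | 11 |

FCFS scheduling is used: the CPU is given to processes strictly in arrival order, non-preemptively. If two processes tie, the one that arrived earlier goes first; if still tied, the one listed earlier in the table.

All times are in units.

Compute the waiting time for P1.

Timeline: | P0 0-2 | P1 2-16 | P2 16-25 | P3 25-38 | P4 38-49 |
Completion: P0=2  P1=16  P2=25  P3=38  P4=49
Turnaround (C−A): P0=2  P1=16  P2=25  P3=38  P4=49
Waiting(P1) = turnaround − burst = 16 − 14 = 2

2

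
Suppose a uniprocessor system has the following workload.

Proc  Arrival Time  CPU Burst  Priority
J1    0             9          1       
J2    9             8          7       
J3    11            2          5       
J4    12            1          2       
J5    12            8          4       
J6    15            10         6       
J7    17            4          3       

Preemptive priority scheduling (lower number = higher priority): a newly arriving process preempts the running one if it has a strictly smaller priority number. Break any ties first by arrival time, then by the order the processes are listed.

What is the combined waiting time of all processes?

54

Timeline: | J1 0-9 | J2 9-11 | J3 11-12 | J4 12-13 | J5 13-17 | J7 17-21 | J5 21-25 | J3 25-26 | J6 26-36 | J2 36-42 |
Completion: J1=9  J2=42  J3=26  J4=13  J5=25  J6=36  J7=21
Turnaround (C−A): J1=9  J2=33  J3=15  J4=1  J5=13  J6=21  J7=4
Waiting = turnaround − burst: J1=0, J2=25, J3=13, J4=0, J5=5, J6=11, J7=0
Total waiting = 0 + 25 + 13 + 0 + 5 + 11 + 0 = 54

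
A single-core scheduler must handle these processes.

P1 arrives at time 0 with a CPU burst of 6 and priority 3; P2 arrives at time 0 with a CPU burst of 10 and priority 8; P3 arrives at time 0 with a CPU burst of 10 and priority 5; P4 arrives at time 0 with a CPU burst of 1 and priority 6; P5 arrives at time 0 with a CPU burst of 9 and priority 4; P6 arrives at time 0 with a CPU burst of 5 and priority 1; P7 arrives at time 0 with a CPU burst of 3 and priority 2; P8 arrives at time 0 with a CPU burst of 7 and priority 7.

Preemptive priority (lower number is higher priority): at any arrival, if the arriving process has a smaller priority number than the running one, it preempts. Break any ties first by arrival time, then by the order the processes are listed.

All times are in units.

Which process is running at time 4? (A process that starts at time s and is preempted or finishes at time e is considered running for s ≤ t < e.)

Schedule: | P6 0-5 | P7 5-8 | P1 8-14 | P5 14-23 | P3 23-33 | P4 33-34 | P8 34-41 | P2 41-51 |
Completion: P1=14  P2=51  P3=33  P4=34  P5=23  P6=5  P7=8  P8=41

P6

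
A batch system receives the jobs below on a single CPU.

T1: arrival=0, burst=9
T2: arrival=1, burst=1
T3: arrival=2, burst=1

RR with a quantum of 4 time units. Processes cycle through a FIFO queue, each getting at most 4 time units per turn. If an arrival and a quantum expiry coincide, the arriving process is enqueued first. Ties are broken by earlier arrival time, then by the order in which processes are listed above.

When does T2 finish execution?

5

Gantt: | T1 0-4 | T2 4-5 | T3 5-6 | T1 6-11 |
Completion: T1=11  T2=5  T3=6
Turnaround (C−A): T1=11  T2=4  T3=4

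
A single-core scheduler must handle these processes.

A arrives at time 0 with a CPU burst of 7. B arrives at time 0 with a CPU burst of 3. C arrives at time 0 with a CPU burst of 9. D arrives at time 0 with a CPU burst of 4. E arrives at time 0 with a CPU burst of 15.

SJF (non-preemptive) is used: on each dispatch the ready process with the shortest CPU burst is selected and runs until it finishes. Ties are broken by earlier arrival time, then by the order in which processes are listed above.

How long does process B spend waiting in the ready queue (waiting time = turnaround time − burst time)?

0

Timeline: | B 0-3 | D 3-7 | A 7-14 | C 14-23 | E 23-38 |
Completion: A=14  B=3  C=23  D=7  E=38
Turnaround (C−A): A=14  B=3  C=23  D=7  E=38
Waiting(B) = turnaround − burst = 3 − 3 = 0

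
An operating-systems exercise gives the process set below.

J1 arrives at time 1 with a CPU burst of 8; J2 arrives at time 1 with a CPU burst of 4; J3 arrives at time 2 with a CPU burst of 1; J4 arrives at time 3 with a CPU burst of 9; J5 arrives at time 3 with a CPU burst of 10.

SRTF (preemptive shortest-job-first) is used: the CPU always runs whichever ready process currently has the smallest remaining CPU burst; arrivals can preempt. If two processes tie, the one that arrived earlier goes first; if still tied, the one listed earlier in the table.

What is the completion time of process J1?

14

Timeline: | idle 0-1 | J2 1-2 | J3 2-3 | J2 3-6 | J1 6-14 | J4 14-23 | J5 23-33 |
Completion: J1=14  J2=6  J3=3  J4=23  J5=33
Turnaround (C−A): J1=13  J2=5  J3=1  J4=20  J5=30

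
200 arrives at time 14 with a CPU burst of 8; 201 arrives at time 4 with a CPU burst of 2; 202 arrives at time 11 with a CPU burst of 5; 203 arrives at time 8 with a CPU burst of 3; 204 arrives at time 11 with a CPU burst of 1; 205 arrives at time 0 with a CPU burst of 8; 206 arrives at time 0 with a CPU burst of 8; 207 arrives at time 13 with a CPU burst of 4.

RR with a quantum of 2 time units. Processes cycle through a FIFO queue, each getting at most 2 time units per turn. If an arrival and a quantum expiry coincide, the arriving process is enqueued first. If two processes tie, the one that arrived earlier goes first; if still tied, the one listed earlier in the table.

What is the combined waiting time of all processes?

108

Schedule: | 205 0-2 | 206 2-4 | 205 4-6 | 201 6-8 | 206 8-10 | 205 10-12 | 203 12-14 | 206 14-16 | 202 16-18 | 204 18-19 | 205 19-21 | 207 21-23 | 200 23-25 | 203 25-26 | 206 26-28 | 202 28-30 | 207 30-32 | 200 32-34 | 202 34-35 | 200 35-39 |
Completion: 200=39  201=8  202=35  203=26  204=19  205=21  206=28  207=32
Turnaround (C−A): 200=25  201=4  202=24  203=18  204=8  205=21  206=28  207=19
Waiting = turnaround − burst: 200=17, 201=2, 202=19, 203=15, 204=7, 205=13, 206=20, 207=15
Total waiting = 17 + 2 + 19 + 15 + 7 + 13 + 20 + 15 = 108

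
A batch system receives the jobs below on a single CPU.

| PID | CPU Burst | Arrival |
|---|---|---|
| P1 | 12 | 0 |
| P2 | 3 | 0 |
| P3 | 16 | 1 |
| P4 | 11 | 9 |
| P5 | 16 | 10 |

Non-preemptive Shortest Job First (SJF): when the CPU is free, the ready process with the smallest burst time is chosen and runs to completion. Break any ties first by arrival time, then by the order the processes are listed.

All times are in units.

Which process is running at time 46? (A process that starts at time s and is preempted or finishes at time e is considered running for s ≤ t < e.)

Gantt: | P2 0-3 | P1 3-15 | P4 15-26 | P3 26-42 | P5 42-58 |
Completion: P1=15  P2=3  P3=42  P4=26  P5=58
Turnaround (C−A): P1=15  P2=3  P3=41  P4=17  P5=48

P5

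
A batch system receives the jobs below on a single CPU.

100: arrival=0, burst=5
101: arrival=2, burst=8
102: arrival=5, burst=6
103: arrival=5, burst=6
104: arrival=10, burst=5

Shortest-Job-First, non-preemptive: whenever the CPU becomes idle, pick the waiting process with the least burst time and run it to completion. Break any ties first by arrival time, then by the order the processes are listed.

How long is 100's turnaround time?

5

Timeline: | 100 0-5 | 102 5-11 | 104 11-16 | 103 16-22 | 101 22-30 |
Completion: 100=5  101=30  102=11  103=22  104=16
Turnaround (C−A): 100=5  101=28  102=6  103=17  104=6
Turnaround(100) = completion − arrival = 5 − 0 = 5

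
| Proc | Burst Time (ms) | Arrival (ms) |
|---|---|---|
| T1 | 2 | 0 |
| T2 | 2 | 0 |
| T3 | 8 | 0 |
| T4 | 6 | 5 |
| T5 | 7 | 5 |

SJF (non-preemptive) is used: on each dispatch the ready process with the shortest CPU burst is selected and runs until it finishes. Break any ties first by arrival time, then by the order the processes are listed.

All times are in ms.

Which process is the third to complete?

Timeline: | T1 0-2 | T2 2-4 | T3 4-12 | T4 12-18 | T5 18-25 |
Completion: T1=2  T2=4  T3=12  T4=18  T5=25
Turnaround (C−A): T1=2  T2=4  T3=12  T4=13  T5=20
Finish order: T1 → T2 → T3 → T4 → T5

T3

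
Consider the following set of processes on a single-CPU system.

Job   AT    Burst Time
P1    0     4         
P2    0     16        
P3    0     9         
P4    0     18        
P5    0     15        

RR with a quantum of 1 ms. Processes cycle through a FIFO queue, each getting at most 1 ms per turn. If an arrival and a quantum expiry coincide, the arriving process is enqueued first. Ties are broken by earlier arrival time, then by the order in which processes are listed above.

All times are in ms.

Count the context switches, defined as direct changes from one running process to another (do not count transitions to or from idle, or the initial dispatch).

59

Schedule: | P1 0-1 | P2 1-2 | P3 2-3 | P4 3-4 | P5 4-5 | P1 5-6 | P2 6-7 | P3 7-8 | P4 8-9 | P5 9-10 | P1 10-11 | P2 11-12 | P3 12-13 | P4 13-14 | P5 14-15 | P1 15-16 | P2 16-17 | P3 17-18 | P4 18-19 | P5 19-20 | P2 20-21 | P3 21-22 | P4 22-23 | P5 23-24 | P2 24-25 | P3 25-26 | P4 26-27 | P5 27-28 | P2 28-29 | P3 29-30 | P4 30-31 | P5 31-32 | P2 32-33 | P3 33-34 | P4 34-35 | P5 35-36 | P2 36-37 | P3 37-38 | P4 38-39 | P5 39-40 | P2 40-41 | P4 41-42 | P5 42-43 | P2 43-44 | P4 44-45 | P5 45-46 | P2 46-47 | P4 47-48 | P5 48-49 | P2 49-50 | P4 50-51 | P5 51-52 | P2 52-53 | P4 53-54 | P5 54-55 | P2 55-56 | P4 56-57 | P5 57-58 | P2 58-59 | P4 59-62 |
Completion: P1=16  P2=59  P3=38  P4=62  P5=58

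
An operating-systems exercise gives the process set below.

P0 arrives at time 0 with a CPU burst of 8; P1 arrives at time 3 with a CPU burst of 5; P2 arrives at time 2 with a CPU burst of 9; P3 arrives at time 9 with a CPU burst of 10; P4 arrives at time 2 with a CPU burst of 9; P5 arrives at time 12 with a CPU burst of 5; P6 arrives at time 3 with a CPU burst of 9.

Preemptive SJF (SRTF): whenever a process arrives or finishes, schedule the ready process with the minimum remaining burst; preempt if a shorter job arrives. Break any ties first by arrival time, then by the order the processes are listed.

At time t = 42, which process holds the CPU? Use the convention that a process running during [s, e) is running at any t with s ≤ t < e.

Gantt: | P0 0-8 | P1 8-13 | P5 13-18 | P2 18-27 | P4 27-36 | P6 36-45 | P3 45-55 |
Completion: P0=8  P1=13  P2=27  P3=55  P4=36  P5=18  P6=45
Turnaround (C−A): P0=8  P1=10  P2=25  P3=46  P4=34  P5=6  P6=42

P6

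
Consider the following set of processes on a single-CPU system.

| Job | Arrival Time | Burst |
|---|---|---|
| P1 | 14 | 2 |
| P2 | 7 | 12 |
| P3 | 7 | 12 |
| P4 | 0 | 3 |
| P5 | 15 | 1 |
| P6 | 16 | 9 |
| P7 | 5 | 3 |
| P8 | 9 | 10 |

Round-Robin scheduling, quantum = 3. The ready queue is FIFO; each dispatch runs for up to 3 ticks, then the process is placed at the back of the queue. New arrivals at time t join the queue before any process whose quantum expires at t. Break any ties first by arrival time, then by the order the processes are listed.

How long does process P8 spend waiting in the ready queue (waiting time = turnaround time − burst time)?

35

Schedule: | P4 0-3 | idle 3-5 | P7 5-8 | P2 8-11 | P3 11-14 | P8 14-17 | P2 17-20 | P1 20-22 | P3 22-25 | P5 25-26 | P6 26-29 | P8 29-32 | P2 32-35 | P3 35-38 | P6 38-41 | P8 41-44 | P2 44-47 | P3 47-50 | P6 50-53 | P8 53-54 |
Completion: P1=22  P2=47  P3=50  P4=3  P5=26  P6=53  P7=8  P8=54
Turnaround (C−A): P1=8  P2=40  P3=43  P4=3  P5=11  P6=37  P7=3  P8=45
Waiting(P8) = turnaround − burst = 45 − 10 = 35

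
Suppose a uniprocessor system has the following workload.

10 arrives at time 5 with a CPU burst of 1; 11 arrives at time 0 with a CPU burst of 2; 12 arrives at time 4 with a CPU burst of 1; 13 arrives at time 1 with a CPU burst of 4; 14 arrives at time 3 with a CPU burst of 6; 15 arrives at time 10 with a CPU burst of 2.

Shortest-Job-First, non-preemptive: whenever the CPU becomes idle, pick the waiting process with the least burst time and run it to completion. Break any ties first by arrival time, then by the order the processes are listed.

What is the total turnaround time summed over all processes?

Gantt: | 11 0-2 | 13 2-6 | 12 6-7 | 10 7-8 | 14 8-14 | 15 14-16 |
Completion: 10=8  11=2  12=7  13=6  14=14  15=16
Turnaround (C−A): 10=3  11=2  12=3  13=5  14=11  15=6
Turnaround = completion − arrival: 10=3, 11=2, 12=3, 13=5, 14=11, 15=6
Total turnaround = 3 + 2 + 3 + 5 + 11 + 6 = 30

30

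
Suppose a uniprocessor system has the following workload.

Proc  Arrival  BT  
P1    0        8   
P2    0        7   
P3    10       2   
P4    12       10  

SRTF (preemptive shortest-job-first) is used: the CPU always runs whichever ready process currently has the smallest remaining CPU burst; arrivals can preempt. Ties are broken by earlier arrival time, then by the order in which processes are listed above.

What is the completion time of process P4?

Schedule: | P2 0-7 | P1 7-10 | P3 10-12 | P1 12-17 | P4 17-27 |
Completion: P1=17  P2=7  P3=12  P4=27
Turnaround (C−A): P1=17  P2=7  P3=2  P4=15

27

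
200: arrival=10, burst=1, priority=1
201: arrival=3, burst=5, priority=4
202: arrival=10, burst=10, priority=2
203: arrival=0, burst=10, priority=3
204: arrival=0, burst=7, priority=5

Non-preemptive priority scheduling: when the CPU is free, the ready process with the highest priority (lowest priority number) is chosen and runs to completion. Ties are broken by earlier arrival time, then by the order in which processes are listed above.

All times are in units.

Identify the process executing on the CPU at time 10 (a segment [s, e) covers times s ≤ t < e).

Timeline: | 203 0-10 | 200 10-11 | 202 11-21 | 201 21-26 | 204 26-33 |
Completion: 200=11  201=26  202=21  203=10  204=33

200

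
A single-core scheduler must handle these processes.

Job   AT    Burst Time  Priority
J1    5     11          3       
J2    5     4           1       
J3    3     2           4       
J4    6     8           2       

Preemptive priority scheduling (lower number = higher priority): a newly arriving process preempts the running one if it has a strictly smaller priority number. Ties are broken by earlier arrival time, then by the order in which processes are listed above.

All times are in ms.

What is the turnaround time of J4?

11

Schedule: | idle 0-3 | J3 3-5 | J2 5-9 | J4 9-17 | J1 17-28 |
Completion: J1=28  J2=9  J3=5  J4=17
Turnaround (C−A): J1=23  J2=4  J3=2  J4=11
Turnaround(J4) = completion − arrival = 17 − 6 = 11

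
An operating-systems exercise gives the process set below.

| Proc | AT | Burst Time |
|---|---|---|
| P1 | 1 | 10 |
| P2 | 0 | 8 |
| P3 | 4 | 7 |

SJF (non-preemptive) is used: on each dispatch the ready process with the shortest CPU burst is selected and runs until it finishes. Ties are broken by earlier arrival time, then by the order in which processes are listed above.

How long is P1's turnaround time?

Gantt: | P2 0-8 | P3 8-15 | P1 15-25 |
Completion: P1=25  P2=8  P3=15
Turnaround(P1) = completion − arrival = 25 − 1 = 24

24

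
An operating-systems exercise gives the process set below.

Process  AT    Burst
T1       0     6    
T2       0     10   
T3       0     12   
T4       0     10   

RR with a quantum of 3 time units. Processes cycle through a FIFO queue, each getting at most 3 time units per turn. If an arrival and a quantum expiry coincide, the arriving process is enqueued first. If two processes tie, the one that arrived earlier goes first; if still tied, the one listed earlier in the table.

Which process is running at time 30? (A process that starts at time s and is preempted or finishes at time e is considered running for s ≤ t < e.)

T4

Timeline: | T1 0-3 | T2 3-6 | T3 6-9 | T4 9-12 | T1 12-15 | T2 15-18 | T3 18-21 | T4 21-24 | T2 24-27 | T3 27-30 | T4 30-33 | T2 33-34 | T3 34-37 | T4 37-38 |
Completion: T1=15  T2=34  T3=37  T4=38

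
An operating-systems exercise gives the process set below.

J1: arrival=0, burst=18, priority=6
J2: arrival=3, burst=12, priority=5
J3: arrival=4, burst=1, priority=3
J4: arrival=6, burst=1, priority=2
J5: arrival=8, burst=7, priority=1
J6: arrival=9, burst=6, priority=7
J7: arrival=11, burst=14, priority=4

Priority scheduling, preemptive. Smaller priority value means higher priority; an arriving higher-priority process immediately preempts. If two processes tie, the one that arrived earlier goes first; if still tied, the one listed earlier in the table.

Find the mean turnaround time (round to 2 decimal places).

Gantt: | J1 0-3 | J2 3-4 | J3 4-5 | J2 5-6 | J4 6-7 | J2 7-8 | J5 8-15 | J7 15-29 | J2 29-38 | J1 38-53 | J6 53-59 |
Completion: J1=53  J2=38  J3=5  J4=7  J5=15  J6=59  J7=29
Turnaround (C−A): J1=53  J2=35  J3=1  J4=1  J5=7  J6=50  J7=18
Turnaround times: J1=53, J2=35, J3=1, J4=1, J5=7, J6=50, J7=18
Average turnaround = (53+35+1+1+7+50+18) / 7 = 165/7 = 23.57

23.57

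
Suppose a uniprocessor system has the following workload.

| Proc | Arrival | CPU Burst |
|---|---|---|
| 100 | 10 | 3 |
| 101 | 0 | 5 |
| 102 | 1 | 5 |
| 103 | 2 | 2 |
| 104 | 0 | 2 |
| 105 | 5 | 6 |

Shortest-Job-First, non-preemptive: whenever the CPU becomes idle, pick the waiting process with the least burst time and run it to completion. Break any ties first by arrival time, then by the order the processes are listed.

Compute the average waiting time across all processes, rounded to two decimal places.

Schedule: | 104 0-2 | 103 2-4 | 101 4-9 | 102 9-14 | 100 14-17 | 105 17-23 |
Completion: 100=17  101=9  102=14  103=4  104=2  105=23
Waiting times: 100=4, 101=4, 102=8, 103=0, 104=0, 105=12
Average waiting = (4+4+8+0+0+12) / 6 = 28/6 = 4.67

4.67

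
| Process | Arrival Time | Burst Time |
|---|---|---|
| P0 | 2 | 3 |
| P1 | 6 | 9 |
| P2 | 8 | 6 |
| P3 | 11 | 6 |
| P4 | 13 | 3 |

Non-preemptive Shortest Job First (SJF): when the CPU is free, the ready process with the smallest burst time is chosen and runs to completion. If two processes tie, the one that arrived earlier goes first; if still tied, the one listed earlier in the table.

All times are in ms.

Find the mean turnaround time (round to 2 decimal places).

10.40

Timeline: | idle 0-2 | P0 2-5 | idle 5-6 | P1 6-15 | P4 15-18 | P2 18-24 | P3 24-30 |
Completion: P0=5  P1=15  P2=24  P3=30  P4=18
Turnaround times: P0=3, P1=9, P2=16, P3=19, P4=5
Average turnaround = (3+9+16+19+5) / 5 = 52/5 = 10.40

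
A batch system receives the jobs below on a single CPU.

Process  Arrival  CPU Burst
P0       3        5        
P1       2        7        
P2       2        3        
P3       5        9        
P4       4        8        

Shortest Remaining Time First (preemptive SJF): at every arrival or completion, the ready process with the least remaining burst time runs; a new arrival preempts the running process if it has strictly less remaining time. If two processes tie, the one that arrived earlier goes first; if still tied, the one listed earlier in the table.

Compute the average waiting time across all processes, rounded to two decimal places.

Schedule: | idle 0-2 | P2 2-5 | P0 5-10 | P1 10-17 | P4 17-25 | P3 25-34 |
Completion: P0=10  P1=17  P2=5  P3=34  P4=25
Turnaround (C−A): P0=7  P1=15  P2=3  P3=29  P4=21
Waiting times: P0=2, P1=8, P2=0, P3=20, P4=13
Average waiting = (2+8+0+20+13) / 5 = 43/5 = 8.60

8.60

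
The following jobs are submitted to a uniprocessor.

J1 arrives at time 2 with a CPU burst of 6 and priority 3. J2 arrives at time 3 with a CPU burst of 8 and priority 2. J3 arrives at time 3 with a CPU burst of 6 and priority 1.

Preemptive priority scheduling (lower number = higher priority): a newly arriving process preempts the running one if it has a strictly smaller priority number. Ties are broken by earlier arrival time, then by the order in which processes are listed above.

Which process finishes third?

J1

Schedule: | idle 0-2 | J1 2-3 | J3 3-9 | J2 9-17 | J1 17-22 |
Completion: J1=22  J2=17  J3=9
Finish order: J3 → J2 → J1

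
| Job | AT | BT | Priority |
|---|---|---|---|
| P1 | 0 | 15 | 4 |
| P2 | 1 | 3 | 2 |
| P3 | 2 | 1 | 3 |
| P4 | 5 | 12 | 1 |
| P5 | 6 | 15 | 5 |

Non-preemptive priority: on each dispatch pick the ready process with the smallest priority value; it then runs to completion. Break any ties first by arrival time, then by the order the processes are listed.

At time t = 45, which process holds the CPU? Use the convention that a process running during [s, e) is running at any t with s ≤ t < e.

P5

Timeline: | P1 0-15 | P4 15-27 | P2 27-30 | P3 30-31 | P5 31-46 |
Completion: P1=15  P2=30  P3=31  P4=27  P5=46
Turnaround (C−A): P1=15  P2=29  P3=29  P4=22  P5=40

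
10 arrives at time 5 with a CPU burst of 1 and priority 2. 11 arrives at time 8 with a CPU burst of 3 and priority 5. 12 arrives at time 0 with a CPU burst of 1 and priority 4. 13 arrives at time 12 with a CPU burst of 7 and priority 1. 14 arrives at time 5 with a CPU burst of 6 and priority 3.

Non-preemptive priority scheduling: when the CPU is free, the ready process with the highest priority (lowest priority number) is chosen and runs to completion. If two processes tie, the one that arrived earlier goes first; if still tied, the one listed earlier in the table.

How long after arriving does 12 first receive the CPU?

Timeline: | 12 0-1 | idle 1-5 | 10 5-6 | 14 6-12 | 13 12-19 | 11 19-22 |
Completion: 10=6  11=22  12=1  13=19  14=12
Turnaround (C−A): 10=1  11=14  12=1  13=7  14=7
Response(12) = first start − arrival = 0 − 0 = 0

0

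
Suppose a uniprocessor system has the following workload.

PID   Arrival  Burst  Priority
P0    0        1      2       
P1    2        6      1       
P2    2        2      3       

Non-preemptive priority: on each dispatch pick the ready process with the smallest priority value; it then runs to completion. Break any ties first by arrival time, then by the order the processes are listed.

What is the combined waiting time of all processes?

6

Schedule: | P0 0-1 | idle 1-2 | P1 2-8 | P2 8-10 |
Completion: P0=1  P1=8  P2=10
Turnaround (C−A): P0=1  P1=6  P2=8
Waiting = turnaround − burst: P0=0, P1=0, P2=6
Total waiting = 0 + 0 + 6 = 6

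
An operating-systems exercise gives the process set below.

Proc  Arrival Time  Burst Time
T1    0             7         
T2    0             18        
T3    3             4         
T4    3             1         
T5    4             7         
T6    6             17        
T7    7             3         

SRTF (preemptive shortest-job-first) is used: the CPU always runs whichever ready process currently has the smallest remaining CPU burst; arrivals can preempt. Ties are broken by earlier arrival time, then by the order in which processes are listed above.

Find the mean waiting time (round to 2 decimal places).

10.86

Schedule: | T1 0-3 | T4 3-4 | T1 4-8 | T7 8-11 | T3 11-15 | T5 15-22 | T6 22-39 | T2 39-57 |
Completion: T1=8  T2=57  T3=15  T4=4  T5=22  T6=39  T7=11
Turnaround (C−A): T1=8  T2=57  T3=12  T4=1  T5=18  T6=33  T7=4
Waiting times: T1=1, T2=39, T3=8, T4=0, T5=11, T6=16, T7=1
Average waiting = (1+39+8+0+11+16+1) / 7 = 76/7 = 10.86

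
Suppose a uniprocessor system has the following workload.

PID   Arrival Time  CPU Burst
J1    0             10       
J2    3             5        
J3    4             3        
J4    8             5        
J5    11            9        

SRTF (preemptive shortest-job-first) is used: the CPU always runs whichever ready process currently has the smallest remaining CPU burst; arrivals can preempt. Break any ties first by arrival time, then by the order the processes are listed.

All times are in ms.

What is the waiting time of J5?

Timeline: | J1 0-3 | J2 3-4 | J3 4-7 | J2 7-11 | J4 11-16 | J1 16-23 | J5 23-32 |
Completion: J1=23  J2=11  J3=7  J4=16  J5=32
Waiting(J5) = turnaround − burst = 21 − 9 = 12

12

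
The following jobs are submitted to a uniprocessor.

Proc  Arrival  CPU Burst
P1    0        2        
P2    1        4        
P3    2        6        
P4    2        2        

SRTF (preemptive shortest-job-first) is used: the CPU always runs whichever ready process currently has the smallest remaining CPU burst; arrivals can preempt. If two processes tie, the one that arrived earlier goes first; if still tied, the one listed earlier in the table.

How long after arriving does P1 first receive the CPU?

0

Gantt: | P1 0-2 | P4 2-4 | P2 4-8 | P3 8-14 |
Completion: P1=2  P2=8  P3=14  P4=4
Turnaround (C−A): P1=2  P2=7  P3=12  P4=2
Response(P1) = first start − arrival = 0 − 0 = 0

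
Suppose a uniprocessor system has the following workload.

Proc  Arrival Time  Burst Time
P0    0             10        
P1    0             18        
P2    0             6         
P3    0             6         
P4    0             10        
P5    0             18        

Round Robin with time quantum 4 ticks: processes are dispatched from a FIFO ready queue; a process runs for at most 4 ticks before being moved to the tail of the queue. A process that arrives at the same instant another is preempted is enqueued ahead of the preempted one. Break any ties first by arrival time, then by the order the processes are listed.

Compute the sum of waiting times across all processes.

234

Schedule: | P0 0-4 | P1 4-8 | P2 8-12 | P3 12-16 | P4 16-20 | P5 20-24 | P0 24-28 | P1 28-32 | P2 32-34 | P3 34-36 | P4 36-40 | P5 40-44 | P0 44-46 | P1 46-50 | P4 50-52 | P5 52-56 | P1 56-60 | P5 60-64 | P1 64-66 | P5 66-68 |
Completion: P0=46  P1=66  P2=34  P3=36  P4=52  P5=68
Turnaround (C−A): P0=46  P1=66  P2=34  P3=36  P4=52  P5=68
Waiting = turnaround − burst: P0=36, P1=48, P2=28, P3=30, P4=42, P5=50
Total waiting = 36 + 48 + 28 + 30 + 42 + 50 = 234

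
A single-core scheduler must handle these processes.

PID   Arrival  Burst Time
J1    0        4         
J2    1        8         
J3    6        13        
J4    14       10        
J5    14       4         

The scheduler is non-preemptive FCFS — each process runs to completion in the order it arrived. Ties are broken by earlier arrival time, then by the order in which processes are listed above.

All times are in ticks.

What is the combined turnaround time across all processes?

Gantt: | J1 0-4 | J2 4-12 | J3 12-25 | J4 25-35 | J5 35-39 |
Completion: J1=4  J2=12  J3=25  J4=35  J5=39
Turnaround (C−A): J1=4  J2=11  J3=19  J4=21  J5=25
Turnaround = completion − arrival: J1=4, J2=11, J3=19, J4=21, J5=25
Total turnaround = 4 + 11 + 19 + 21 + 25 = 80

80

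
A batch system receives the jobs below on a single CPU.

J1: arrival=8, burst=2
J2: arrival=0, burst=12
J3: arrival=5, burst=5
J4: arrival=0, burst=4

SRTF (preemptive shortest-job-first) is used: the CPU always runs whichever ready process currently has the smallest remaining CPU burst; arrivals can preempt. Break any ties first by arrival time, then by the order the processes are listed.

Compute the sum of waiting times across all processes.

13

Timeline: | J4 0-4 | J2 4-5 | J3 5-10 | J1 10-12 | J2 12-23 |
Completion: J1=12  J2=23  J3=10  J4=4
Turnaround (C−A): J1=4  J2=23  J3=5  J4=4
Waiting = turnaround − burst: J1=2, J2=11, J3=0, J4=0
Total waiting = 2 + 11 + 0 + 0 = 13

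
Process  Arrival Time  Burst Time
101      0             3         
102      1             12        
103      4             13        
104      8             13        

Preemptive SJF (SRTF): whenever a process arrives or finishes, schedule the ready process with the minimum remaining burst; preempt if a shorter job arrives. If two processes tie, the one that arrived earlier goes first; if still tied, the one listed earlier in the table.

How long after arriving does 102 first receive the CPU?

2

Gantt: | 101 0-3 | 102 3-15 | 103 15-28 | 104 28-41 |
Completion: 101=3  102=15  103=28  104=41
Response(102) = first start − arrival = 3 − 1 = 2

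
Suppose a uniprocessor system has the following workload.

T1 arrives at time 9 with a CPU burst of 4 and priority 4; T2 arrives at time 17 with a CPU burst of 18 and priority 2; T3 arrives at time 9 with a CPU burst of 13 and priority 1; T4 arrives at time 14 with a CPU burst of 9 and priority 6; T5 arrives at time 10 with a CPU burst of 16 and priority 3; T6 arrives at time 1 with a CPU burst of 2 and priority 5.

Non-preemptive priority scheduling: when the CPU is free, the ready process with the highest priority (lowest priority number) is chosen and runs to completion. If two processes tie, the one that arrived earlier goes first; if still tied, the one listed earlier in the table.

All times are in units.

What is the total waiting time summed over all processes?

128

Schedule: | idle 0-1 | T6 1-3 | idle 3-9 | T3 9-22 | T2 22-40 | T5 40-56 | T1 56-60 | T4 60-69 |
Completion: T1=60  T2=40  T3=22  T4=69  T5=56  T6=3
Turnaround (C−A): T1=51  T2=23  T3=13  T4=55  T5=46  T6=2
Waiting = turnaround − burst: T1=47, T2=5, T3=0, T4=46, T5=30, T6=0
Total waiting = 47 + 5 + 0 + 46 + 30 + 0 = 128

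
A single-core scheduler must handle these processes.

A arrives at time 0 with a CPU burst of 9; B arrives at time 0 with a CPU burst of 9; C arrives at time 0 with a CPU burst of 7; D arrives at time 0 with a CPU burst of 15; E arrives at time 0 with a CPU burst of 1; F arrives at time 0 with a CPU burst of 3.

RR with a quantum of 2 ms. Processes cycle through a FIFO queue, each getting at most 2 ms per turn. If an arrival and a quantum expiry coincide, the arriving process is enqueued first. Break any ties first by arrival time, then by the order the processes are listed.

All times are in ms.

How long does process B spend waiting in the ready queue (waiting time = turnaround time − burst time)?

28

Gantt: | A 0-2 | B 2-4 | C 4-6 | D 6-8 | E 8-9 | F 9-11 | A 11-13 | B 13-15 | C 15-17 | D 17-19 | F 19-20 | A 20-22 | B 22-24 | C 24-26 | D 26-28 | A 28-30 | B 30-32 | C 32-33 | D 33-35 | A 35-36 | B 36-37 | D 37-44 |
Completion: A=36  B=37  C=33  D=44  E=9  F=20
Turnaround (C−A): A=36  B=37  C=33  D=44  E=9  F=20
Waiting(B) = turnaround − burst = 37 − 9 = 28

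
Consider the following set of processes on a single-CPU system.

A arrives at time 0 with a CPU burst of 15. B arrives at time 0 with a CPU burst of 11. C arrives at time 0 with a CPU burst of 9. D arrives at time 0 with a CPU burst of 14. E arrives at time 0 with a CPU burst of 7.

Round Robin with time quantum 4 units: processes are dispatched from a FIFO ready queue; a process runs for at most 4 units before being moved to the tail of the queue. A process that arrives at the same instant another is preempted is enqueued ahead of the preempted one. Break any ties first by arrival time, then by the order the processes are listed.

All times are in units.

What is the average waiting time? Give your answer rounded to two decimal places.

37.20

Schedule: | A 0-4 | B 4-8 | C 8-12 | D 12-16 | E 16-20 | A 20-24 | B 24-28 | C 28-32 | D 32-36 | E 36-39 | A 39-43 | B 43-46 | C 46-47 | D 47-51 | A 51-54 | D 54-56 |
Completion: A=54  B=46  C=47  D=56  E=39
Waiting times: A=39, B=35, C=38, D=42, E=32
Average waiting = (39+35+38+42+32) / 5 = 186/5 = 37.20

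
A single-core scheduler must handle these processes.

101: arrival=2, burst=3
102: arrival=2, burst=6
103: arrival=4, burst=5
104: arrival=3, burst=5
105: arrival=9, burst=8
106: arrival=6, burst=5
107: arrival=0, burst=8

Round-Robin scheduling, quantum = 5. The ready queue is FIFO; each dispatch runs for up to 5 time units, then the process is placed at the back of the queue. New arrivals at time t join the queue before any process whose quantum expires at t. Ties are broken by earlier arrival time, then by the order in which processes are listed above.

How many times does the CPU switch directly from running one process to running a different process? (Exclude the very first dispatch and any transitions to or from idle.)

9

Gantt: | 107 0-5 | 101 5-8 | 102 8-13 | 104 13-18 | 103 18-23 | 107 23-26 | 106 26-31 | 105 31-36 | 102 36-37 | 105 37-40 |
Completion: 101=8  102=37  103=23  104=18  105=40  106=31  107=26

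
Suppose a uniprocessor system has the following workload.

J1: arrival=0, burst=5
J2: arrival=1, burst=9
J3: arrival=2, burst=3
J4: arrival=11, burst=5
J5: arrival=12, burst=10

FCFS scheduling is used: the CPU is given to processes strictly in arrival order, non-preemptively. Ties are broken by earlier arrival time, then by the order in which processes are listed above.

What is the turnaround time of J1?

Timeline: | J1 0-5 | J2 5-14 | J3 14-17 | J4 17-22 | J5 22-32 |
Completion: J1=5  J2=14  J3=17  J4=22  J5=32
Turnaround (C−A): J1=5  J2=13  J3=15  J4=11  J5=20
Turnaround(J1) = completion − arrival = 5 − 0 = 5

5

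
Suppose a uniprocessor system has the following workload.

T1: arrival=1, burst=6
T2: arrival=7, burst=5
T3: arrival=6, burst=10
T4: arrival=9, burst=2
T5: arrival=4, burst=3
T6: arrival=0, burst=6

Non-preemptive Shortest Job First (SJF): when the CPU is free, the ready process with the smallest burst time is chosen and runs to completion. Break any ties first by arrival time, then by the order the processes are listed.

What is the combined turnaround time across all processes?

Schedule: | T6 0-6 | T5 6-9 | T4 9-11 | T2 11-16 | T1 16-22 | T3 22-32 |
Completion: T1=22  T2=16  T3=32  T4=11  T5=9  T6=6
Turnaround (C−A): T1=21  T2=9  T3=26  T4=2  T5=5  T6=6
Turnaround = completion − arrival: T1=21, T2=9, T3=26, T4=2, T5=5, T6=6
Total turnaround = 21 + 9 + 26 + 2 + 5 + 6 = 69

69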